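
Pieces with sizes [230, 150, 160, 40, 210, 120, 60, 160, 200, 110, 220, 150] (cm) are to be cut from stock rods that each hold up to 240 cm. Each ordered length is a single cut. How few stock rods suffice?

9

Total = 230 + 220 + 210 + 200 + 160 + 160 + 150 + 150 + 120 + 110 + 60 + 40 = 1810 cm.
Lower bound: ⌈1810/240⌉ = 8 stock rods.
A packing using 9 stock rods:
  stock rod 1: 230 = 230
  stock rod 2: 220 = 220
  stock rod 3: 210 = 210
  stock rod 4: 200 + 40 = 240
  stock rod 5: 160 + 60 = 220
  stock rod 6: 160 = 160
  stock rod 7: 150 = 150
  stock rod 8: 150 = 150
  stock rod 9: 120 + 110 = 230
No arrangement into 8 stock rods stays within capacity, so 9 is optimal.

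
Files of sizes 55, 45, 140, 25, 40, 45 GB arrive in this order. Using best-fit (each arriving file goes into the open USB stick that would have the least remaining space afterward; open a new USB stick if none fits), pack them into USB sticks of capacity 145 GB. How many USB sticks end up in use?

3

  55 → USB stick 1 (new)  [load 55/145]
  45 → USB stick 1  [load 100/145]
  140 → USB stick 2 (new)  [load 140/145]
  25 → USB stick 1  [load 125/145]
  40 → USB stick 3 (new)  [load 40/145]
  45 → USB stick 3  [load 85/145]
3 USB sticks opened.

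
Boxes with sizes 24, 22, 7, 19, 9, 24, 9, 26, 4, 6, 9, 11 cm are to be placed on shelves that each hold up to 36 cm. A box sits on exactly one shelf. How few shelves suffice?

Total = 26 + 24 + 24 + 22 + 19 + 11 + 9 + 9 + 9 + 7 + 6 + 4 = 170 cm.
Lower bound: ⌈170/36⌉ = 5 shelves.
A packing using 5 shelves:
  shelf 1: 26 + 9 = 35
  shelf 2: 24 + 11 = 35
  shelf 3: 24 + 9 = 33
  shelf 4: 22 + 9 + 4 = 35
  shelf 5: 19 + 7 + 6 = 32
This matches the lower bound, so 5 is optimal.

5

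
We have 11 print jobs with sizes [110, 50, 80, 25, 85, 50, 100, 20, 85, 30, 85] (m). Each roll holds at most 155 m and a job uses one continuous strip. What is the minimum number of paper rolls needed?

Total = 110 + 100 + 85 + 85 + 85 + 80 + 50 + 50 + 30 + 25 + 20 = 720 m.
Lower bound: ⌈720/155⌉ = 5 paper rolls.
Also, 6 print jobs each exceed 155/2 m, and no two of those can share a roll, so at least 6 paper rolls are needed.
A packing using 6 paper rolls:
  roll 1: 110 + 30 = 140
  roll 2: 100 + 50 = 150
  roll 3: 85 + 50 + 20 = 155
  roll 4: 85 + 25 = 110
  roll 5: 85 = 85
  roll 6: 80 = 80
This matches the lower bound, so 6 is optimal.

6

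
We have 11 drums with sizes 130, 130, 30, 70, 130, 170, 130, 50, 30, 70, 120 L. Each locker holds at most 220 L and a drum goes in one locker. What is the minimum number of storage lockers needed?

6

Total = 170 + 130 + 130 + 130 + 130 + 120 + 70 + 70 + 50 + 30 + 30 = 1060 L.
Lower bound: ⌈1060/220⌉ = 5 storage lockers.
Also, 6 drums each exceed 110 L, and no two of those can share a locker, so at least 6 storage lockers are needed.
A packing using 6 storage lockers:
  locker 1: 170 + 50 = 220
  locker 2: 130 + 70 = 200
  locker 3: 130 + 70 = 200
  locker 4: 130 + 30 + 30 = 190
  locker 5: 130 = 130
  locker 6: 120 = 120
This matches the lower bound, so 6 is optimal.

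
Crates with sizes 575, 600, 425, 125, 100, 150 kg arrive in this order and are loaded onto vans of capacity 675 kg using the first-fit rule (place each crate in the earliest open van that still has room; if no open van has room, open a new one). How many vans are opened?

  575 → van 1 (new)  [load 575/675]
  600 → van 2 (new)  [load 600/675]
  425 → van 3 (new)  [load 425/675]
  125 → van 3  [load 550/675]
  100 → van 1  [load 675/675]
  150 → van 4 (new)  [load 150/675]
4 vans opened.

4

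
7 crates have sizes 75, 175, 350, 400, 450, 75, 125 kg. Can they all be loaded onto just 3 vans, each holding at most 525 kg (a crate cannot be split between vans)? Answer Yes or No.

No

Total = 1650 kg; ⌈1650/525⌉ = 4.
At least 4 vans are required, but only 3 are allowed.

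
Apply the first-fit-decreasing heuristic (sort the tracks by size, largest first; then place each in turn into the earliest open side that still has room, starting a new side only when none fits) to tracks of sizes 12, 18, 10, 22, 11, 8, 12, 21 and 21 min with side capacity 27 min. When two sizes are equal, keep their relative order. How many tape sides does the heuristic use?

6

Sorted descending: 22, 21, 21, 18, 12, 12, 11, 10, 8.
  22 → side 1 (new)  [load 22/27]
  21 → side 2 (new)  [load 21/27]
  21 → side 3 (new)  [load 21/27]
  18 → side 4 (new)  [load 18/27]
  12 → side 5 (new)  [load 12/27]
  12 → side 5  [load 24/27]
  11 → side 6 (new)  [load 11/27]
  10 → side 6  [load 21/27]
  8 → side 4  [load 26/27]
6 tape sides opened.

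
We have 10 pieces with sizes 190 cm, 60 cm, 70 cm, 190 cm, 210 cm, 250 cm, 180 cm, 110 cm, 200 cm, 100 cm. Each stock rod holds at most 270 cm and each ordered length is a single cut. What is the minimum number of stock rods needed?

7

Total = 250 + 210 + 200 + 190 + 190 + 180 + 110 + 100 + 70 + 60 = 1560 cm.
Lower bound: ⌈1560/270⌉ = 6 stock rods.
A packing using 7 stock rods:
  stock rod 1: 250 = 250
  stock rod 2: 210 + 60 = 270
  stock rod 3: 200 + 70 = 270
  stock rod 4: 190 = 190
  stock rod 5: 190 = 190
  stock rod 6: 180 = 180
  stock rod 7: 110 + 100 = 210
No arrangement into 6 stock rods stays within capacity, so 7 is optimal.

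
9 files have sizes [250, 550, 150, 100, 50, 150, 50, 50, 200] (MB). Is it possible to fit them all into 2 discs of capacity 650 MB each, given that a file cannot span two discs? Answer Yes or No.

No

Total = 1550 MB; ⌈1550/650⌉ = 3.
At least 3 discs are required, but only 2 are allowed.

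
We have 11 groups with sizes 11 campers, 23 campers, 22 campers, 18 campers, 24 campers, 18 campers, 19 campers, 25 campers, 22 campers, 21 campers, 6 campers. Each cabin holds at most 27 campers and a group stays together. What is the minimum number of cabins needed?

10

Total = 25 + 24 + 23 + 22 + 22 + 21 + 19 + 18 + 18 + 11 + 6 = 209 campers.
Lower bound: ⌈209/27⌉ = 8 cabins.
Also, 9 groups each exceed 27/2 campers, and no two of those can share a cabin, so at least 9 cabins are needed.
A packing using 10 cabins:
  cabin 1: 25 = 25
  cabin 2: 24 = 24
  cabin 3: 23 = 23
  cabin 4: 22 = 22
  cabin 5: 22 = 22
  cabin 6: 21 + 6 = 27
  cabin 7: 19 = 19
  cabin 8: 18 = 18
  cabin 9: 18 = 18
  cabin 10: 11 = 11
No arrangement into 9 cabins stays within capacity, so 10 is optimal.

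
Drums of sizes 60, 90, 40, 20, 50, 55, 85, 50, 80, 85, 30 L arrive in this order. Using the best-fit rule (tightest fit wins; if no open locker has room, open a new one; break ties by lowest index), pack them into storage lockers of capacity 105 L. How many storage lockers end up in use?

  60 → locker 1 (new)  [load 60/105]
  90 → locker 2 (new)  [load 90/105]
  40 → locker 1  [load 100/105]
  20 → locker 3 (new)  [load 20/105]
  50 → locker 3  [load 70/105]
  55 → locker 4 (new)  [load 55/105]
  85 → locker 5 (new)  [load 85/105]
  50 → locker 4  [load 105/105]
  80 → locker 6 (new)  [load 80/105]
  85 → locker 7 (new)  [load 85/105]
  30 → locker 3  [load 100/105]
7 storage lockers opened.

7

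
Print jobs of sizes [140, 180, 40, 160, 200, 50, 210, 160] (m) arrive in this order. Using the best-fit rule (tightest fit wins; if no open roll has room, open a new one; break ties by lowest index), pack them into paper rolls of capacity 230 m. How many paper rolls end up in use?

6

  140 → roll 1 (new)  [load 140/230]
  180 → roll 2 (new)  [load 180/230]
  40 → roll 2  [load 220/230]
  160 → roll 3 (new)  [load 160/230]
  200 → roll 4 (new)  [load 200/230]
  50 → roll 3  [load 210/230]
  210 → roll 5 (new)  [load 210/230]
  160 → roll 6 (new)  [load 160/230]
6 paper rolls opened.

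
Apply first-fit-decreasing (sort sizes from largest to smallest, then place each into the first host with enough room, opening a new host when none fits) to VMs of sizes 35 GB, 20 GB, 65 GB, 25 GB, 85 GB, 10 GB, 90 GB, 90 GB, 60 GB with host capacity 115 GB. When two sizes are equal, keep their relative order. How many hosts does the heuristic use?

Sorted descending: 90, 90, 85, 65, 60, 35, 25, 20, 10.
  90 → host 1 (new)  [load 90/115]
  90 → host 2 (new)  [load 90/115]
  85 → host 3 (new)  [load 85/115]
  65 → host 4 (new)  [load 65/115]
  60 → host 5 (new)  [load 60/115]
  35 → host 4  [load 100/115]
  25 → host 1  [load 115/115]
  20 → host 2  [load 110/115]
  10 → host 3  [load 95/115]
5 hosts opened.

5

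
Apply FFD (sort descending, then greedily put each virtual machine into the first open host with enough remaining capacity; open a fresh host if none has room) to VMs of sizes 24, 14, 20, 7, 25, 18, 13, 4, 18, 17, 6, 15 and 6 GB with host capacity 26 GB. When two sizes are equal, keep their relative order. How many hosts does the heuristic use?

9

Sorted descending: 25, 24, 20, 18, 18, 17, 15, 14, 13, 7, 6, 6, 4.
  25 → host 1 (new)  [load 25/26]
  24 → host 2 (new)  [load 24/26]
  20 → host 3 (new)  [load 20/26]
  18 → host 4 (new)  [load 18/26]
  18 → host 5 (new)  [load 18/26]
  17 → host 6 (new)  [load 17/26]
  15 → host 7 (new)  [load 15/26]
  14 → host 8 (new)  [load 14/26]
  13 → host 9 (new)  [load 13/26]
  7 → host 4  [load 25/26]
  6 → host 3  [load 26/26]
  6 → host 5  [load 24/26]
  4 → host 6  [load 21/26]
9 hosts opened.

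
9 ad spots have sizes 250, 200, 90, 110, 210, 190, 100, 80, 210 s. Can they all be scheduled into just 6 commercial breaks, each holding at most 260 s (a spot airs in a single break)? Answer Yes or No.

Total = 1440 s; ⌈1440/260⌉ = 6.
The bound of 6 does not rule out 6, but exhaustive search shows no assignment into 6 commercial breaks of capacity 260 s exists — the minimum is 7.

No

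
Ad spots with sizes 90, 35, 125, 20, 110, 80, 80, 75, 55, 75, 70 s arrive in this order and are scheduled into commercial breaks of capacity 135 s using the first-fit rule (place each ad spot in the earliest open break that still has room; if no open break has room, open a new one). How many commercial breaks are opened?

  90 → break 1 (new)  [load 90/135]
  35 → break 1  [load 125/135]
  125 → break 2 (new)  [load 125/135]
  20 → break 3 (new)  [load 20/135]
  110 → break 3  [load 130/135]
  80 → break 4 (new)  [load 80/135]
  80 → break 5 (new)  [load 80/135]
  75 → break 6 (new)  [load 75/135]
  55 → break 4  [load 135/135]
  75 → break 7 (new)  [load 75/135]
  70 → break 8 (new)  [load 70/135]
8 commercial breaks opened.

8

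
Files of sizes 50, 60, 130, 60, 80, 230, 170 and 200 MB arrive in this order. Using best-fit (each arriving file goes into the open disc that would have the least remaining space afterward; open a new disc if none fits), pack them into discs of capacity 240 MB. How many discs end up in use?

  50 → disc 1 (new)  [load 50/240]
  60 → disc 1  [load 110/240]
  130 → disc 1  [load 240/240]
  60 → disc 2 (new)  [load 60/240]
  80 → disc 2  [load 140/240]
  230 → disc 3 (new)  [load 230/240]
  170 → disc 4 (new)  [load 170/240]
  200 → disc 5 (new)  [load 200/240]
5 discs opened.

5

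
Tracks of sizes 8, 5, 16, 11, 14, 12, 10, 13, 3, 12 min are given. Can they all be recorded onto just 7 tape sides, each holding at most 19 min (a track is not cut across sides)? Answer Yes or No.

A valid assignment using 7 tape sides:
  side 1: 16 + 3 = 19
  side 2: 14 + 5 = 19
  side 3: 13 = 13
  side 4: 12 = 12
  side 5: 12 = 12
  side 6: 11 + 8 = 19
  side 7: 10 = 10
Every load is within 19 min, so 7 tape sides suffice.

Yes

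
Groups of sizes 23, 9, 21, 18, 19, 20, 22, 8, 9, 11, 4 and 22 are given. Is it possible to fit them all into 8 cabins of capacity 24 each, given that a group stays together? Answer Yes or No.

Total = 186; ⌈186/24⌉ = 8.
The bound of 8 does not rule out 8, but exhaustive search shows no assignment into 8 cabins of capacity 24 exists — the minimum is 9.

No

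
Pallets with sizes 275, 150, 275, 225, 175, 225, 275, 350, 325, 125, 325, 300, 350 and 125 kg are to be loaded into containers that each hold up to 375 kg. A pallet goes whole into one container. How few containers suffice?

11

Total = 350 + 350 + 325 + 325 + 300 + 275 + 275 + 275 + 225 + 225 + 175 + 150 + 125 + 125 = 3500 kg.
Lower bound: ⌈3500/375⌉ = 10 containers.
A packing using 11 containers:
  container 1: 350 = 350
  container 2: 350 = 350
  container 3: 325 = 325
  container 4: 325 = 325
  container 5: 300 = 300
  container 6: 275 = 275
  container 7: 275 = 275
  container 8: 275 = 275
  container 9: 225 + 150 = 375
  container 10: 225 + 125 = 350
  container 11: 175 + 125 = 300
No arrangement into 10 containers stays within capacity, so 11 is optimal.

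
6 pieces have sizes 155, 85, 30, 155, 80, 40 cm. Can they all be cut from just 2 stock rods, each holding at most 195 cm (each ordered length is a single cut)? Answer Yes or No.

No

Total = 545 cm; ⌈545/195⌉ = 3.
At least 3 stock rods are required, but only 2 are allowed.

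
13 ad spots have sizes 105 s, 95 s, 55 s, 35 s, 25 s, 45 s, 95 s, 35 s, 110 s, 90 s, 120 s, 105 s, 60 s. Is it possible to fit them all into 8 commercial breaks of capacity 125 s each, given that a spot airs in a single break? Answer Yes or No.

Total = 975 s; ⌈975/125⌉ = 8.
The bound of 8 does not rule out 8, but exhaustive search shows no assignment into 8 commercial breaks of capacity 125 s exists — the minimum is 9.

No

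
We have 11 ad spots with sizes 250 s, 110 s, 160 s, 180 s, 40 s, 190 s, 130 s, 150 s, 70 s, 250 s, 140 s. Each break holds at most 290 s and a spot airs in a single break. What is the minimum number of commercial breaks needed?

6

Total = 250 + 250 + 190 + 180 + 160 + 150 + 140 + 130 + 110 + 70 + 40 = 1670 s.
Lower bound: ⌈1670/290⌉ = 6 commercial breaks.
A packing using 6 commercial breaks:
  break 1: 250 + 40 = 290
  break 2: 250 = 250
  break 3: 190 + 70 = 260
  break 4: 180 + 110 = 290
  break 5: 160 + 130 = 290
  break 6: 150 + 140 = 290
This matches the lower bound, so 6 is optimal.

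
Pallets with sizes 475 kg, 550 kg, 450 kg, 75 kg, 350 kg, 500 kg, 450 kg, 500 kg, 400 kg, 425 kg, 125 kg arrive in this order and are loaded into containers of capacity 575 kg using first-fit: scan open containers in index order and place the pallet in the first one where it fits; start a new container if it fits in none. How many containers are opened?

9

  475 → container 1 (new)  [load 475/575]
  550 → container 2 (new)  [load 550/575]
  450 → container 3 (new)  [load 450/575]
  75 → container 1  [load 550/575]
  350 → container 4 (new)  [load 350/575]
  500 → container 5 (new)  [load 500/575]
  450 → container 6 (new)  [load 450/575]
  500 → container 7 (new)  [load 500/575]
  400 → container 8 (new)  [load 400/575]
  425 → container 9 (new)  [load 425/575]
  125 → container 3  [load 575/575]
9 containers opened.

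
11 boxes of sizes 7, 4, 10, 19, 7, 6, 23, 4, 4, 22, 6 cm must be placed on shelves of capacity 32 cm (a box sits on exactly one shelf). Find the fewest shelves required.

4

Total = 23 + 22 + 19 + 10 + 7 + 7 + 6 + 6 + 4 + 4 + 4 = 112 cm.
Lower bound: ⌈112/32⌉ = 4 shelves.
A packing using 4 shelves:
  shelf 1: 23 + 7 = 30
  shelf 2: 22 + 10 = 32
  shelf 3: 19 + 7 + 6 = 32
  shelf 4: 6 + 4 + 4 + 4 = 18
This matches the lower bound, so 4 is optimal.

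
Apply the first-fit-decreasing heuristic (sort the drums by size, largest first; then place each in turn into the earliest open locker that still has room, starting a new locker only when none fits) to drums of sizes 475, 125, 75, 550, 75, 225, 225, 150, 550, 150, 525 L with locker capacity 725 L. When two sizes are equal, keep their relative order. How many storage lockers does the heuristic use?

5

Sorted descending: 550, 550, 525, 475, 225, 225, 150, 150, 125, 75, 75.
  550 → locker 1 (new)  [load 550/725]
  550 → locker 2 (new)  [load 550/725]
  525 → locker 3 (new)  [load 525/725]
  475 → locker 4 (new)  [load 475/725]
  225 → locker 4  [load 700/725]
  225 → locker 5 (new)  [load 225/725]
  150 → locker 1  [load 700/725]
  150 → locker 2  [load 700/725]
  125 → locker 3  [load 650/725]
  75 → locker 3  [load 725/725]
  75 → locker 5  [load 300/725]
5 storage lockers opened.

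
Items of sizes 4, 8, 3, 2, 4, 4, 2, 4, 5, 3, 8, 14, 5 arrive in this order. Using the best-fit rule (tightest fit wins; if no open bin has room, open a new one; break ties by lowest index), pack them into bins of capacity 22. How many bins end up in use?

  4 → bin 1 (new)  [load 4/22]
  8 → bin 1  [load 12/22]
  3 → bin 1  [load 15/22]
  2 → bin 1  [load 17/22]
  4 → bin 1  [load 21/22]
  4 → bin 2 (new)  [load 4/22]
  2 → bin 2  [load 6/22]
  4 → bin 2  [load 10/22]
  5 → bin 2  [load 15/22]
  3 → bin 2  [load 18/22]
  8 → bin 3 (new)  [load 8/22]
  14 → bin 3  [load 22/22]
  5 → bin 4 (new)  [load 5/22]
4 bins opened.

4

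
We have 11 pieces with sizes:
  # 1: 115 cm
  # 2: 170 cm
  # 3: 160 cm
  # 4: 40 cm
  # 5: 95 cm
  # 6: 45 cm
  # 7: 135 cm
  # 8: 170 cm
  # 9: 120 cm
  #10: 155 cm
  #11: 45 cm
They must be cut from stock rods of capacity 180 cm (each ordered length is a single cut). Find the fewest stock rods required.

8

Total = 170 + 170 + 160 + 155 + 135 + 120 + 115 + 95 + 45 + 45 + 40 = 1250 cm.
Lower bound: ⌈1250/180⌉ = 7 stock rods.
Also, 8 pieces each exceed 90 cm, and no two of those can share a stock rod, so at least 8 stock rods are needed.
A packing using 8 stock rods:
  stock rod 1: 170 = 170
  stock rod 2: 170 = 170
  stock rod 3: 160 = 160
  stock rod 4: 155 = 155
  stock rod 5: 135 + 45 = 180
  stock rod 6: 120 + 45 = 165
  stock rod 7: 115 + 40 = 155
  stock rod 8: 95 = 95
This matches the lower bound, so 8 is optimal.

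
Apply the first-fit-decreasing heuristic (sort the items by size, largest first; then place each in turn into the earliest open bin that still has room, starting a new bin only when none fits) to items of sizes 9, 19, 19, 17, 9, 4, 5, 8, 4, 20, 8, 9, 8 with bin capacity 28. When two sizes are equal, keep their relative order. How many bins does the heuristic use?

Sorted descending: 20, 19, 19, 17, 9, 9, 9, 8, 8, 8, 5, 4, 4.
  20 → bin 1 (new)  [load 20/28]
  19 → bin 2 (new)  [load 19/28]
  19 → bin 3 (new)  [load 19/28]
  17 → bin 4 (new)  [load 17/28]
  9 → bin 2  [load 28/28]
  9 → bin 3  [load 28/28]
  9 → bin 4  [load 26/28]
  8 → bin 1  [load 28/28]
  8 → bin 5 (new)  [load 8/28]
  8 → bin 5  [load 16/28]
  5 → bin 5  [load 21/28]
  4 → bin 5  [load 25/28]
  4 → bin 6 (new)  [load 4/28]
6 bins opened.

6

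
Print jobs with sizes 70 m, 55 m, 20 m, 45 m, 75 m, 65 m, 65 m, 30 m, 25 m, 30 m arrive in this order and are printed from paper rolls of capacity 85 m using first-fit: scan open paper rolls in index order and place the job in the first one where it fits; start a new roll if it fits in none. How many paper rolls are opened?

7

  70 → roll 1 (new)  [load 70/85]
  55 → roll 2 (new)  [load 55/85]
  20 → roll 2  [load 75/85]
  45 → roll 3 (new)  [load 45/85]
  75 → roll 4 (new)  [load 75/85]
  65 → roll 5 (new)  [load 65/85]
  65 → roll 6 (new)  [load 65/85]
  30 → roll 3  [load 75/85]
  25 → roll 7 (new)  [load 25/85]
  30 → roll 7  [load 55/85]
7 paper rolls opened.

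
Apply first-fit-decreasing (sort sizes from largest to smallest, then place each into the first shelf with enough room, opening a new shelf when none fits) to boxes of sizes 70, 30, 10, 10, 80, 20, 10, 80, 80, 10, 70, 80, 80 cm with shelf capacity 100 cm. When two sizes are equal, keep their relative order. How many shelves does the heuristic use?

7

Sorted descending: 80, 80, 80, 80, 80, 70, 70, 30, 20, 10, 10, 10, 10.
  80 → shelf 1 (new)  [load 80/100]
  80 → shelf 2 (new)  [load 80/100]
  80 → shelf 3 (new)  [load 80/100]
  80 → shelf 4 (new)  [load 80/100]
  80 → shelf 5 (new)  [load 80/100]
  70 → shelf 6 (new)  [load 70/100]
  70 → shelf 7 (new)  [load 70/100]
  30 → shelf 6  [load 100/100]
  20 → shelf 1  [load 100/100]
  10 → shelf 2  [load 90/100]
  10 → shelf 2  [load 100/100]
  10 → shelf 3  [load 90/100]
  10 → shelf 3  [load 100/100]
7 shelves opened.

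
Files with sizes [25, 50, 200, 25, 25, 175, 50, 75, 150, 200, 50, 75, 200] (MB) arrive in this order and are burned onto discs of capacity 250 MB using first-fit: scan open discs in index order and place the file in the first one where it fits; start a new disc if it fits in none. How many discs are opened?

6

  25 → disc 1 (new)  [load 25/250]
  50 → disc 1  [load 75/250]
  200 → disc 2 (new)  [load 200/250]
  25 → disc 1  [load 100/250]
  25 → disc 1  [load 125/250]
  175 → disc 3 (new)  [load 175/250]
  50 → disc 1  [load 175/250]
  75 → disc 1  [load 250/250]
  150 → disc 4 (new)  [load 150/250]
  200 → disc 5 (new)  [load 200/250]
  50 → disc 2  [load 250/250]
  75 → disc 3  [load 250/250]
  200 → disc 6 (new)  [load 200/250]
6 discs opened.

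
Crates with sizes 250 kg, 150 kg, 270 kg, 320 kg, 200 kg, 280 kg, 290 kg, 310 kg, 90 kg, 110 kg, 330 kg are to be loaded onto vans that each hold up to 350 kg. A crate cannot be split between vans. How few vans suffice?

Total = 330 + 320 + 310 + 290 + 280 + 270 + 250 + 200 + 150 + 110 + 90 = 2600 kg.
Lower bound: ⌈2600/350⌉ = 8 vans.
A packing using 9 vans:
  van 1: 330 = 330
  van 2: 320 = 320
  van 3: 310 = 310
  van 4: 290 = 290
  van 5: 280 = 280
  van 6: 270 = 270
  van 7: 250 + 90 = 340
  van 8: 200 + 150 = 350
  van 9: 110 = 110
No arrangement into 8 vans stays within capacity, so 9 is optimal.

9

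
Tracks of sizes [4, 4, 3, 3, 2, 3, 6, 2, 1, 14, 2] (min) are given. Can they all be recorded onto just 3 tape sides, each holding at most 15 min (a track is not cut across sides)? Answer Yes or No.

Yes

A valid assignment using 3 tape sides:
  side 1: 14 + 1 = 15
  side 2: 6 + 4 + 4 = 14
  side 3: 3 + 3 + 3 + 2 + 2 + 2 = 15
Every load is within 15 min, so 3 tape sides suffice.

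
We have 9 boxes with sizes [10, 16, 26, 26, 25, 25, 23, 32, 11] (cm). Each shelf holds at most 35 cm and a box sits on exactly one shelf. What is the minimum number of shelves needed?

Total = 32 + 26 + 26 + 25 + 25 + 23 + 16 + 11 + 10 = 194 cm.
Lower bound: ⌈194/35⌉ = 6 shelves.
A packing using 7 shelves:
  shelf 1: 32 = 32
  shelf 2: 26 = 26
  shelf 3: 26 = 26
  shelf 4: 25 + 10 = 35
  shelf 5: 25 = 25
  shelf 6: 23 + 11 = 34
  shelf 7: 16 = 16
No arrangement into 6 shelves stays within capacity, so 7 is optimal.

7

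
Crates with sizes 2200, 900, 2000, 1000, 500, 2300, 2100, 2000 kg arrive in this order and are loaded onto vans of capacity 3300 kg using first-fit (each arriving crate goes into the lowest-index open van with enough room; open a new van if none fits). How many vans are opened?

5

  2200 → van 1 (new)  [load 2200/3300]
  900 → van 1  [load 3100/3300]
  2000 → van 2 (new)  [load 2000/3300]
  1000 → van 2  [load 3000/3300]
  500 → van 3 (new)  [load 500/3300]
  2300 → van 3  [load 2800/3300]
  2100 → van 4 (new)  [load 2100/3300]
  2000 → van 5 (new)  [load 2000/3300]
5 vans opened.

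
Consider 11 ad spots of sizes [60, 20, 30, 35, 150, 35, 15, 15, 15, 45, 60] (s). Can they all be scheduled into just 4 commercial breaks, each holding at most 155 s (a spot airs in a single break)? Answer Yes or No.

Yes

A valid assignment using 4 commercial breaks:
  break 1: 150 = 150
  break 2: 60 + 60 + 35 = 155
  break 3: 45 + 35 + 30 + 20 + 15 = 145
  break 4: 15 + 15 = 30
Every load is within 155 s, so 4 commercial breaks suffice.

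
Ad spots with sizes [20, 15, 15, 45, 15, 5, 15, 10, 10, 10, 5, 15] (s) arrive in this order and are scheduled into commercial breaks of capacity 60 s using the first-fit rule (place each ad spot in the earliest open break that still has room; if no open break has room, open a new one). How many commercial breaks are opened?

  20 → break 1 (new)  [load 20/60]
  15 → break 1  [load 35/60]
  15 → break 1  [load 50/60]
  45 → break 2 (new)  [load 45/60]
  15 → break 2  [load 60/60]
  5 → break 1  [load 55/60]
  15 → break 3 (new)  [load 15/60]
  10 → break 3  [load 25/60]
  10 → break 3  [load 35/60]
  10 → break 3  [load 45/60]
  5 → break 1  [load 60/60]
  15 → break 3  [load 60/60]
3 commercial breaks opened.

3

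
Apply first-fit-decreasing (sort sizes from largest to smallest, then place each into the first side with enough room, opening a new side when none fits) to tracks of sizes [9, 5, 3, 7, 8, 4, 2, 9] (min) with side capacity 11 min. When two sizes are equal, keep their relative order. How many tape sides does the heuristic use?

5

Sorted descending: 9, 9, 8, 7, 5, 4, 3, 2.
  9 → side 1 (new)  [load 9/11]
  9 → side 2 (new)  [load 9/11]
  8 → side 3 (new)  [load 8/11]
  7 → side 4 (new)  [load 7/11]
  5 → side 5 (new)  [load 5/11]
  4 → side 4  [load 11/11]
  3 → side 3  [load 11/11]
  2 → side 1  [load 11/11]
5 tape sides opened.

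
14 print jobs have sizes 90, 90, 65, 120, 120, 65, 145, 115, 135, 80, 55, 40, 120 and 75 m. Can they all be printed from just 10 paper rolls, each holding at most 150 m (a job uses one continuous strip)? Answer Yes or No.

Yes

A valid assignment using 10 paper rolls:
  roll 1: 145 = 145
  roll 2: 135 = 135
  roll 3: 120 = 120
  roll 4: 120 = 120
  roll 5: 120 = 120
  roll 6: 115 = 115
  roll 7: 90 + 55 = 145
  roll 8: 90 + 40 = 130
  roll 9: 80 + 65 = 145
  roll 10: 75 + 65 = 140
Every load is within 150 m, so 10 paper rolls suffice.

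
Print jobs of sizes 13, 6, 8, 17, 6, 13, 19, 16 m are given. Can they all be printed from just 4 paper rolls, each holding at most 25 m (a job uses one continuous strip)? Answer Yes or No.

Total = 98 m; ⌈98/25⌉ = 4.
5 print jobs each exceed half the capacity and cannot share a roll, forcing at least 5 paper rolls.
At least 5 paper rolls are required, but only 4 are allowed.

No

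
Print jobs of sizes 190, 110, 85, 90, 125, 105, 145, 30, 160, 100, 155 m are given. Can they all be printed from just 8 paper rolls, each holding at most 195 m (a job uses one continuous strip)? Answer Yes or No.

A valid assignment using 8 paper rolls:
  roll 1: 190 = 190
  roll 2: 160 + 30 = 190
  roll 3: 155 = 155
  roll 4: 145 = 145
  roll 5: 125 = 125
  roll 6: 110 + 85 = 195
  roll 7: 105 + 90 = 195
  roll 8: 100 = 100
Every load is within 195 m, so 8 paper rolls suffice.

Yes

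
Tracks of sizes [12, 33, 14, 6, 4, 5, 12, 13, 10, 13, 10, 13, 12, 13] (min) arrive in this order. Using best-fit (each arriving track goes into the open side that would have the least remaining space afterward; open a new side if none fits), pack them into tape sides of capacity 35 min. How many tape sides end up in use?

  12 → side 1 (new)  [load 12/35]
  33 → side 2 (new)  [load 33/35]
  14 → side 1  [load 26/35]
  6 → side 1  [load 32/35]
  4 → side 3 (new)  [load 4/35]
  5 → side 3  [load 9/35]
  12 → side 3  [load 21/35]
  13 → side 3  [load 34/35]
  10 → side 4 (new)  [load 10/35]
  13 → side 4  [load 23/35]
  10 → side 4  [load 33/35]
  13 → side 5 (new)  [load 13/35]
  12 → side 5  [load 25/35]
  13 → side 6 (new)  [load 13/35]
6 tape sides opened.

6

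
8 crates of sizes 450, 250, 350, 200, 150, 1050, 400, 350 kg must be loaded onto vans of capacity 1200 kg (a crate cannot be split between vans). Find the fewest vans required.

3

Total = 1050 + 450 + 400 + 350 + 350 + 250 + 200 + 150 = 3200 kg.
Lower bound: ⌈3200/1200⌉ = 3 vans.
A packing using 3 vans:
  van 1: 1050 + 150 = 1200
  van 2: 450 + 400 + 350 = 1200
  van 3: 350 + 250 + 200 = 800
This matches the lower bound, so 3 is optimal.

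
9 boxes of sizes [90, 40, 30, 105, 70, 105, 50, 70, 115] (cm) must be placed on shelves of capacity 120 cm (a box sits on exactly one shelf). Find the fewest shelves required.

6

Total = 115 + 105 + 105 + 90 + 70 + 70 + 50 + 40 + 30 = 675 cm.
Lower bound: ⌈675/120⌉ = 6 shelves.
A packing using 6 shelves:
  shelf 1: 115 = 115
  shelf 2: 105 = 105
  shelf 3: 105 = 105
  shelf 4: 90 + 30 = 120
  shelf 5: 70 + 50 = 120
  shelf 6: 70 + 40 = 110
This matches the lower bound, so 6 is optimal.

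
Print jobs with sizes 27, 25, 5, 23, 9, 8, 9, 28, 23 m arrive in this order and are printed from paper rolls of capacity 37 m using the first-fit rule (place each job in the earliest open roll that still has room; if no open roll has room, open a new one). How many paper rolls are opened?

5

  27 → roll 1 (new)  [load 27/37]
  25 → roll 2 (new)  [load 25/37]
  5 → roll 1  [load 32/37]
  23 → roll 3 (new)  [load 23/37]
  9 → roll 2  [load 34/37]
  8 → roll 3  [load 31/37]
  9 → roll 4 (new)  [load 9/37]
  28 → roll 4  [load 37/37]
  23 → roll 5 (new)  [load 23/37]
5 paper rolls opened.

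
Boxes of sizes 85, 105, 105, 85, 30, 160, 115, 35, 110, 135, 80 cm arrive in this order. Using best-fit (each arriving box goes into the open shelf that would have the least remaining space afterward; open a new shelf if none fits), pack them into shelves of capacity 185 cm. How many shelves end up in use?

7

  85 → shelf 1 (new)  [load 85/185]
  105 → shelf 2 (new)  [load 105/185]
  105 → shelf 3 (new)  [load 105/185]
  85 → shelf 1  [load 170/185]
  30 → shelf 2  [load 135/185]
  160 → shelf 4 (new)  [load 160/185]
  115 → shelf 5 (new)  [load 115/185]
  35 → shelf 2  [load 170/185]
  110 → shelf 6 (new)  [load 110/185]
  135 → shelf 7 (new)  [load 135/185]
  80 → shelf 3  [load 185/185]
7 shelves opened.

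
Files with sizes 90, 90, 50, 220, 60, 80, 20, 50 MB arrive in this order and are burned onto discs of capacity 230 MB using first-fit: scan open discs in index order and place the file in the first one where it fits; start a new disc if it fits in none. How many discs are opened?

3

  90 → disc 1 (new)  [load 90/230]
  90 → disc 1  [load 180/230]
  50 → disc 1  [load 230/230]
  220 → disc 2 (new)  [load 220/230]
  60 → disc 3 (new)  [load 60/230]
  80 → disc 3  [load 140/230]
  20 → disc 3  [load 160/230]
  50 → disc 3  [load 210/230]
3 discs opened.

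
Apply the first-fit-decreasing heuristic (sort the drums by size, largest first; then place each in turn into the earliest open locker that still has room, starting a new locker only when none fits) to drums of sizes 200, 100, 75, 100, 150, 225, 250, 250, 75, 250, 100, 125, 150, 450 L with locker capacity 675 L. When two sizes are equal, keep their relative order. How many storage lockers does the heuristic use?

4

Sorted descending: 450, 250, 250, 250, 225, 200, 150, 150, 125, 100, 100, 100, 75, 75.
  450 → locker 1 (new)  [load 450/675]
  250 → locker 2 (new)  [load 250/675]
  250 → locker 2  [load 500/675]
  250 → locker 3 (new)  [load 250/675]
  225 → locker 1  [load 675/675]
  200 → locker 3  [load 450/675]
  150 → locker 2  [load 650/675]
  150 → locker 3  [load 600/675]
  125 → locker 4 (new)  [load 125/675]
  100 → locker 4  [load 225/675]
  100 → locker 4  [load 325/675]
  100 → locker 4  [load 425/675]
  75 → locker 3  [load 675/675]
  75 → locker 4  [load 500/675]
4 storage lockers opened.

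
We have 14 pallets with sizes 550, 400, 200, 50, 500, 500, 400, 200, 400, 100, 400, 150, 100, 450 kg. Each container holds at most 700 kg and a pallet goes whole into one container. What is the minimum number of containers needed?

Total = 550 + 500 + 500 + 450 + 400 + 400 + 400 + 400 + 200 + 200 + 150 + 100 + 100 + 50 = 4400 kg.
Lower bound: ⌈4400/700⌉ = 7 containers.
Also, 8 pallets each exceed 350 kg, and no two of those can share a container, so at least 8 containers are needed.
A packing using 8 containers:
  container 1: 550 + 150 = 700
  container 2: 500 + 200 = 700
  container 3: 500 + 200 = 700
  container 4: 450 + 100 + 100 + 50 = 700
  container 5: 400 = 400
  container 6: 400 = 400
  container 7: 400 = 400
  container 8: 400 = 400
This matches the lower bound, so 8 is optimal.

8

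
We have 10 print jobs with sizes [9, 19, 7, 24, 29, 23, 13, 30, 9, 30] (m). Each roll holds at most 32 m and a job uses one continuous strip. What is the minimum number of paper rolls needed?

Total = 30 + 30 + 29 + 24 + 23 + 19 + 13 + 9 + 9 + 7 = 193 m.
Lower bound: ⌈193/32⌉ = 7 paper rolls.
A packing using 7 paper rolls:
  roll 1: 30 = 30
  roll 2: 30 = 30
  roll 3: 29 = 29
  roll 4: 24 + 7 = 31
  roll 5: 23 + 9 = 32
  roll 6: 19 + 13 = 32
  roll 7: 9 = 9
This matches the lower bound, so 7 is optimal.

7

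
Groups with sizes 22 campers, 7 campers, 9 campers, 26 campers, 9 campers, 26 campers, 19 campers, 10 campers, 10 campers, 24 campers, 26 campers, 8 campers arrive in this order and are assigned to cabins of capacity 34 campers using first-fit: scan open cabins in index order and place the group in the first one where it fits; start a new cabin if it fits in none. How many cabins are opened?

  22 → cabin 1 (new)  [load 22/34]
  7 → cabin 1  [load 29/34]
  9 → cabin 2 (new)  [load 9/34]
  26 → cabin 3 (new)  [load 26/34]
  9 → cabin 2  [load 18/34]
  26 → cabin 4 (new)  [load 26/34]
  19 → cabin 5 (new)  [load 19/34]
  10 → cabin 2  [load 28/34]
  10 → cabin 5  [load 29/34]
  24 → cabin 6 (new)  [load 24/34]
  26 → cabin 7 (new)  [load 26/34]
  8 → cabin 3  [load 34/34]
7 cabins opened.

7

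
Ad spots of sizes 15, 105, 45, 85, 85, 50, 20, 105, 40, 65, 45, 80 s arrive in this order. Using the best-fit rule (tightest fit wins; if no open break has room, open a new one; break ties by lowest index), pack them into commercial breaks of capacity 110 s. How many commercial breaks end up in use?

  15 → break 1 (new)  [load 15/110]
  105 → break 2 (new)  [load 105/110]
  45 → break 1  [load 60/110]
  85 → break 3 (new)  [load 85/110]
  85 → break 4 (new)  [load 85/110]
  50 → break 1  [load 110/110]
  20 → break 3  [load 105/110]
  105 → break 5 (new)  [load 105/110]
  40 → break 6 (new)  [load 40/110]
  65 → break 6  [load 105/110]
  45 → break 7 (new)  [load 45/110]
  80 → break 8 (new)  [load 80/110]
8 commercial breaks opened.

8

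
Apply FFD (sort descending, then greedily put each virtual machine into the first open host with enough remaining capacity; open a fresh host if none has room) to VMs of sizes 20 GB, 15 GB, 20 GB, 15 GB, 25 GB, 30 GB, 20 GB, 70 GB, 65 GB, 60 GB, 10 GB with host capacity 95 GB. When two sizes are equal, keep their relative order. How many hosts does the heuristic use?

4

Sorted descending: 70, 65, 60, 30, 25, 20, 20, 20, 15, 15, 10.
  70 → host 1 (new)  [load 70/95]
  65 → host 2 (new)  [load 65/95]
  60 → host 3 (new)  [load 60/95]
  30 → host 2  [load 95/95]
  25 → host 1  [load 95/95]
  20 → host 3  [load 80/95]
  20 → host 4 (new)  [load 20/95]
  20 → host 4  [load 40/95]
  15 → host 3  [load 95/95]
  15 → host 4  [load 55/95]
  10 → host 4  [load 65/95]
4 hosts opened.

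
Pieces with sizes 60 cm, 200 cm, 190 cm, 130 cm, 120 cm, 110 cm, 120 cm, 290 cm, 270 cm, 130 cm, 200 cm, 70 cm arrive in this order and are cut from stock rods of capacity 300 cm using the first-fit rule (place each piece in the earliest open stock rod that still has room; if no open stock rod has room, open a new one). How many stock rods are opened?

7

  60 → stock rod 1 (new)  [load 60/300]
  200 → stock rod 1  [load 260/300]
  190 → stock rod 2 (new)  [load 190/300]
  130 → stock rod 3 (new)  [load 130/300]
  120 → stock rod 3  [load 250/300]
  110 → stock rod 2  [load 300/300]
  120 → stock rod 4 (new)  [load 120/300]
  290 → stock rod 5 (new)  [load 290/300]
  270 → stock rod 6 (new)  [load 270/300]
  130 → stock rod 4  [load 250/300]
  200 → stock rod 7 (new)  [load 200/300]
  70 → stock rod 7  [load 270/300]
7 stock rods opened.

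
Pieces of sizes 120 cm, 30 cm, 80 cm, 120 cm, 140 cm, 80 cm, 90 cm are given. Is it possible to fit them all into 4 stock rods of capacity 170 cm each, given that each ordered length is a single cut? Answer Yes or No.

Total = 660 cm; ⌈660/170⌉ = 4.
The bound of 4 does not rule out 4, but exhaustive search shows no assignment into 4 stock rods of capacity 170 cm exists — the minimum is 5.

No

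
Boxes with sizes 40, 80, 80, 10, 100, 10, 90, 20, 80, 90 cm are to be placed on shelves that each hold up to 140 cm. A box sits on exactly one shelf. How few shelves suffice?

Total = 100 + 90 + 90 + 80 + 80 + 80 + 40 + 20 + 10 + 10 = 600 cm.
Lower bound: ⌈600/140⌉ = 5 shelves.
Also, 6 boxes each exceed 70 cm, and no two of those can share a shelf, so at least 6 shelves are needed.
A packing using 6 shelves:
  shelf 1: 100 + 40 = 140
  shelf 2: 90 + 20 + 10 + 10 = 130
  shelf 3: 90 = 90
  shelf 4: 80 = 80
  shelf 5: 80 = 80
  shelf 6: 80 = 80
This matches the lower bound, so 6 is optimal.

6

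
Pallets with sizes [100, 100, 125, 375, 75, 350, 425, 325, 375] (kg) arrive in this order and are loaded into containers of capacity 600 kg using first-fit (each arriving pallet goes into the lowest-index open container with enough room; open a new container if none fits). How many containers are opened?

6

  100 → container 1 (new)  [load 100/600]
  100 → container 1  [load 200/600]
  125 → container 1  [load 325/600]
  375 → container 2 (new)  [load 375/600]
  75 → container 1  [load 400/600]
  350 → container 3 (new)  [load 350/600]
  425 → container 4 (new)  [load 425/600]
  325 → container 5 (new)  [load 325/600]
  375 → container 6 (new)  [load 375/600]
6 containers opened.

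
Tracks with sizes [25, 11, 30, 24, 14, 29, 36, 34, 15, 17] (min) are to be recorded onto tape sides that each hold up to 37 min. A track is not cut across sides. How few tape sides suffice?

Total = 36 + 34 + 30 + 29 + 25 + 24 + 17 + 15 + 14 + 11 = 235 min.
Lower bound: ⌈235/37⌉ = 7 tape sides.
A packing using 8 tape sides:
  side 1: 36 = 36
  side 2: 34 = 34
  side 3: 30 = 30
  side 4: 29 = 29
  side 5: 25 + 11 = 36
  side 6: 24 = 24
  side 7: 17 + 15 = 32
  side 8: 14 = 14
No arrangement into 7 tape sides stays within capacity, so 8 is optimal.

8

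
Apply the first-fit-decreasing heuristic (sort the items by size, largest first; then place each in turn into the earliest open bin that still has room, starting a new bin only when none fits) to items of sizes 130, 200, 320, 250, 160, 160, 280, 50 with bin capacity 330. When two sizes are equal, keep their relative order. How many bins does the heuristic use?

5

Sorted descending: 320, 280, 250, 200, 160, 160, 130, 50.
  320 → bin 1 (new)  [load 320/330]
  280 → bin 2 (new)  [load 280/330]
  250 → bin 3 (new)  [load 250/330]
  200 → bin 4 (new)  [load 200/330]
  160 → bin 5 (new)  [load 160/330]
  160 → bin 5  [load 320/330]
  130 → bin 4  [load 330/330]
  50 → bin 2  [load 330/330]
5 bins opened.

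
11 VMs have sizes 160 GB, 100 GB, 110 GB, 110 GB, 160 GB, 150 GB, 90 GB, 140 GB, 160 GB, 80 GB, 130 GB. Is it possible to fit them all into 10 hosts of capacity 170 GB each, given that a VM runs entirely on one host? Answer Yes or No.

A valid assignment using 10 hosts:
  host 1: 160 = 160
  host 2: 160 = 160
  host 3: 160 = 160
  host 4: 150 = 150
  host 5: 140 = 140
  host 6: 130 = 130
  host 7: 110 = 110
  host 8: 110 = 110
  host 9: 100 = 100
  host 10: 90 + 80 = 170
Every load is within 170 GB, so 10 hosts suffice.

Yes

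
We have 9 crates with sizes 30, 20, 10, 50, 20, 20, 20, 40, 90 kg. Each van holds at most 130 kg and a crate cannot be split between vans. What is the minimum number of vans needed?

Total = 90 + 50 + 40 + 30 + 20 + 20 + 20 + 20 + 10 = 300 kg.
Lower bound: ⌈300/130⌉ = 3 vans.
A packing using 3 vans:
  van 1: 90 + 40 = 130
  van 2: 50 + 30 + 20 + 20 + 10 = 130
  van 3: 20 + 20 = 40
This matches the lower bound, so 3 is optimal.

3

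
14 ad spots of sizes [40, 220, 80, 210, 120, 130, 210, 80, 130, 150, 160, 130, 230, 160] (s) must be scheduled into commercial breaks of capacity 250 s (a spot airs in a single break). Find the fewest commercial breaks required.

Total = 230 + 220 + 210 + 210 + 160 + 160 + 150 + 130 + 130 + 130 + 120 + 80 + 80 + 40 = 2050 s.
Lower bound: ⌈2050/250⌉ = 9 commercial breaks.
Also, 10 ad spots each exceed 125 s, and no two of those can share a break, so at least 10 commercial breaks are needed.
A packing using 10 commercial breaks:
  break 1: 230 = 230
  break 2: 220 = 220
  break 3: 210 + 40 = 250
  break 4: 210 = 210
  break 5: 160 + 80 = 240
  break 6: 160 + 80 = 240
  break 7: 150 = 150
  break 8: 130 + 120 = 250
  break 9: 130 = 130
  break 10: 130 = 130
This matches the lower bound, so 10 is optimal.

10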